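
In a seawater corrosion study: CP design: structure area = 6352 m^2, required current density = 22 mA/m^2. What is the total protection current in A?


I = area * current density, then convert mA → A (÷1000)
I = 6352 * 22 / 1000 = 139.74 A

139.74 A


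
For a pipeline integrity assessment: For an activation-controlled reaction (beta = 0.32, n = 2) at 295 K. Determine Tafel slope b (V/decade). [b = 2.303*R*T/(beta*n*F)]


Apply the Tafel slope relation: b = 2.303*R*T/(beta*n*F)
Numerator: 2.303 * 8.314 * 295 = 5648.41
Denominator: 0.32 * 2 * 96485 = 61750.4
b = 5648.41 / 61750.4 = 0.0915 V/decade

0.0915 V/decade


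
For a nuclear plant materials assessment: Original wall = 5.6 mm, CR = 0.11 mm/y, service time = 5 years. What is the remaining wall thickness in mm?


Remaining wall = original − CR × time
t = 5.6 − 0.11*5 = 5.6 − 0.55 = 5.05 mm

5.05 mm


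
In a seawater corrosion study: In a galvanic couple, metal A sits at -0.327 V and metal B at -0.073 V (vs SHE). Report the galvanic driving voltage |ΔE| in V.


Driving voltage is the absolute potential difference.
|ΔE| = |-0.327 − (-0.073)| = 0.254 V

0.254 V


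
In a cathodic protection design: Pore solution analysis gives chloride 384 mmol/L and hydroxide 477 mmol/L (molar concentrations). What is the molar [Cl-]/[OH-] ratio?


Threshold parameter = [Cl-] / [OH-] (molar basis; both in mmol/L, so units cancel)
Ratio = 384 / 477 = 0.81

0.81


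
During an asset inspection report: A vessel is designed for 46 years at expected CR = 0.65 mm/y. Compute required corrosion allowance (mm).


Corrosion allowance = CR × design life
CA = 0.65 * 46 = 29.9 mm

29.9 mm


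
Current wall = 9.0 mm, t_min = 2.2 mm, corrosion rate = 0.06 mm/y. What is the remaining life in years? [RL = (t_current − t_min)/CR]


Apply the remaining-life relation: RL = (t_current − t_min) / CR
RL = (9.0 − 2.2) / 0.06 = 6.8 / 0.06 = 113.3 years

113.3 years


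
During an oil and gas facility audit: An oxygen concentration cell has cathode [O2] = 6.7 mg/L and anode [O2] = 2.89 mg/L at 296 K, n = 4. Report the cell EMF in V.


Apply the Nernst concentration-cell relation: E = (RT/nF)*ln(C_cathode/C_anode)
RT/nF = 8.314*296/(4*96485) = 0.00637649 V
ln(6.7/2.89) = 0.84085
E = 0.00637649 * 0.84085 = 0.00536 V

0.00536 V


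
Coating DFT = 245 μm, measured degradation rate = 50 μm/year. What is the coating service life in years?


Service life = thickness / degradation rate
Life = 245 / 50 = 4.9 years

4.9 years


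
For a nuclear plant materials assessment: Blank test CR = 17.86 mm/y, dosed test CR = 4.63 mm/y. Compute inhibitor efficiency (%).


Apply the inhibitor-efficiency definition: IE = (CR_blank − CR_inh)/CR_blank × 100
IE = (17.86 − 4.63) / 17.86 × 100
IE = 13.23 / 17.86 × 100 = 74.1 %

74.1 %


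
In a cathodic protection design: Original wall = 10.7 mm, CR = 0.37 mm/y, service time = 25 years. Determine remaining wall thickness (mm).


Remaining wall = original − CR × time
t = 10.7 − 0.37*25 = 10.7 − 9.25 = 1.45 mm

1.45 mm


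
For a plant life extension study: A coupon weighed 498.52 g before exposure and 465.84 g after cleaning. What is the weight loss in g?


Weight loss = initial − final
WL = 498.52 − 465.84 = 32.68 g

32.68 g


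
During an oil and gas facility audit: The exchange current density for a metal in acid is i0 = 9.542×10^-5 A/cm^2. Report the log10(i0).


i0 = 9.542×10^-5 A/cm^2
log10(i0) = -4.02

-4.02


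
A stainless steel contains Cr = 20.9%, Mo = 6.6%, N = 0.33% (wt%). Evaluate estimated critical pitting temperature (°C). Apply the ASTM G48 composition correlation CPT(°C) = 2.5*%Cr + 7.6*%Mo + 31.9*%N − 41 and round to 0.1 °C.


Apply the ASTM G48 empirical CPT estimate: CPT(°C) = 2.5*%Cr + 7.6*%Mo + 31.9*%N − 41
2.5*20.9 = 52.25; 7.6*6.6 = 50.16; 31.9*0.33 = 10.527
CPT = 52.25 + 50.16 + 10.527 − 41 = 71.937 °C
Rounded to 0.1 °C: CPT ≈ 71.9 °C

71.9 °C


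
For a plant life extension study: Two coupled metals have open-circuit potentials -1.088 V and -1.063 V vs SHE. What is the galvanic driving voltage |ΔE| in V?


Driving voltage is the absolute potential difference.
|ΔE| = |-1.088 − (-1.063)| = 0.025 V

0.025 V


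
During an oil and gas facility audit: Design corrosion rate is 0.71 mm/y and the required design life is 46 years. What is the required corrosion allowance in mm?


Corrosion allowance = CR × design life
CA = 0.71 * 46 = 32.66 mm

32.66 mm


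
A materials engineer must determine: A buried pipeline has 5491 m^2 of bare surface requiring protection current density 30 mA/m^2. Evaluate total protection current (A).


I = area * current density, then convert mA → A (÷1000)
I = 5491 * 30 / 1000 = 164.73 A

164.73 A


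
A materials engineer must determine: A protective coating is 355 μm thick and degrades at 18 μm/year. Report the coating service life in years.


Service life = thickness / degradation rate
Life = 355 / 18 = 19.7 years

19.7 years


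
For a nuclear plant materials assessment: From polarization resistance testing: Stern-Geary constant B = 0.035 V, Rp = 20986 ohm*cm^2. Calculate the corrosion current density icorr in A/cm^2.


Apply the Stern-Geary relation: icorr = B / Rp
icorr = 0.035 / 20986 = 1.668×10^-6 A/cm^2

1.668×10^-6 A/cm^2


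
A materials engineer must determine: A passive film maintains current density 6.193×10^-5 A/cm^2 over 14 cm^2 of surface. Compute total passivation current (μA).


I = i_pass * A, then convert A → μA (×10^6)
I = 6.193×10^-5 * 14 * 10^6 = 867.02 μA

867.02 μA


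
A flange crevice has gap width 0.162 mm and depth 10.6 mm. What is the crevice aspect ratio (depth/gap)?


Aspect ratio = depth / gap
Ratio = 10.6 / 0.162 = 65.4

65.4


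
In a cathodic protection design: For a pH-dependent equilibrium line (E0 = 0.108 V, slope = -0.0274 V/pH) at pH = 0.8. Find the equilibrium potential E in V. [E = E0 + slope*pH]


Apply the Pourbaix line equation: E = E0 + slope*pH
E = 0.108 + (-0.0274)*0.8 = 0.108 + (-0.02192) = 0.08608 V
Rounded to 3 decimal places: E = 0.086 V

0.086 V


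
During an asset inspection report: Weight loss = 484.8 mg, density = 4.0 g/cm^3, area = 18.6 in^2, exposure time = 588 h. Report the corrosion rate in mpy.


Apply the mpy weight-loss relation: CR = 534 * W / (D * A * T)
Numerator: 534 * 484.8 = 258883.2
Denominator: 4.0 * 18.6 * 588 = 43747.2
CR = 258883.2 / 43747.2 = 5.9177 mpy

5.9177 mpy


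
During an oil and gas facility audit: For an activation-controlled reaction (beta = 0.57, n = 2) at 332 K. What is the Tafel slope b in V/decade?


Apply the Tafel slope relation: b = 2.303*R*T/(beta*n*F)
Numerator: 2.303 * 8.314 * 332 = 6356.85
Denominator: 0.57 * 2 * 96485 = 109992.9
b = 6356.85 / 109992.9 = 0.058 V/decade

0.058 V/decade


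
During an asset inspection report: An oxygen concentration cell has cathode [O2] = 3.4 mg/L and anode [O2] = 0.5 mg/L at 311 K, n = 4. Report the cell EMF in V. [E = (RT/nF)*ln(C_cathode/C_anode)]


Apply the Nernst concentration-cell relation: E = (RT/nF)*ln(C_cathode/C_anode)
RT/nF = 8.314*311/(4*96485) = 0.00669963 V
ln(3.4/0.5) = 1.91692
E = 0.00669963 * 1.91692 = 0.01284 V

0.01284 V


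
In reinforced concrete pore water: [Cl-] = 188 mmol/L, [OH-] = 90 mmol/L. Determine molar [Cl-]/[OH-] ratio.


Threshold parameter = [Cl-] / [OH-] (molar basis; both in mmol/L, so units cancel)
Ratio = 188 / 90 = 2.09

2.09


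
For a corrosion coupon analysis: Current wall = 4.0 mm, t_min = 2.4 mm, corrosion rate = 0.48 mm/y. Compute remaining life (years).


Apply the remaining-life relation: RL = (t_current − t_min) / CR
RL = (4.0 − 2.4) / 0.48 = 1.6 / 0.48 = 3.3 years

3.3 years


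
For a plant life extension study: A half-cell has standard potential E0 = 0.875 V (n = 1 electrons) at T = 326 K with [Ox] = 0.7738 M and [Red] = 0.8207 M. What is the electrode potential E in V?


Apply the Nernst equation: E = E0 + (RT/nF)*ln([Ox]/[Red])
Step 1: RT/nF = 8.314*326/(1*96485) = 0.02809104 V
Step 2: [Ox]/[Red] = 0.7738/0.8207 = 0.942854
Step 3: ln(0.942854) = -0.058844
Step 4: correction = 0.02809104 * -0.058844 = -0.0017 V
E = 0.875 + -0.0017 = 0.8733 V

0.8733 V


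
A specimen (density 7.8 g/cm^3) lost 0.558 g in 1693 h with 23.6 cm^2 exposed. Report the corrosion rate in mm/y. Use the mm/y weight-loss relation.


Apply the mm/y weight-loss relation: CR = 87600 * W / (D * A * T)
Numerator: 87600 * 0.558 = 48880.8
Denominator: 7.8 * 23.6 * 1693 = 311647.44
CR = 48880.8 / 311647.44 = 0.1568 mm/y

0.1568 mm/y


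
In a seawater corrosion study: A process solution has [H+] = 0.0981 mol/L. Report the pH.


pH = −log10[H+]
pH = −log10(0.0981) = 1.01

1.01


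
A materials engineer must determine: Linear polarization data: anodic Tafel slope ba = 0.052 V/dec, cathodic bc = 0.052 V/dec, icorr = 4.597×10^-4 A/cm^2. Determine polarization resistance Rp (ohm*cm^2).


Apply the Stern-Geary equation: Rp = ba*bc / (2.303*icorr*(ba+bc))
ba*bc = 0.052*0.052 = 0.002704
ba+bc = 0.104; 2.303*icorr*(ba+bc) = 2.303*4.597×10^-4*0.104 = 1.1010367×10^-4
Rp = 0.002704 / 1.1010367×10^-4 = 24.56 ohm*cm^2

24.56 ohm*cm^2


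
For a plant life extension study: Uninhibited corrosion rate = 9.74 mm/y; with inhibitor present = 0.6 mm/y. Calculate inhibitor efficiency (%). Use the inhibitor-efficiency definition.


Apply the inhibitor-efficiency definition: IE = (CR_blank − CR_inh)/CR_blank × 100
IE = (9.74 − 0.6) / 9.74 × 100
IE = 9.14 / 9.74 × 100 = 93.8 %

93.8 %


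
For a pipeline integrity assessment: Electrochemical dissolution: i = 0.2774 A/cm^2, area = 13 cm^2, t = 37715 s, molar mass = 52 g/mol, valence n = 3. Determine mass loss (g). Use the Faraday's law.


Apply Faraday's law: m = i*A*t*M / (n*F)
Total charge passed Q = i*A*t = 0.2774*13*37715 = 136007.833 C
m = Q*M/(n*F) = 136007.833*52/(3*96485) = 24.434 g

24.434 g


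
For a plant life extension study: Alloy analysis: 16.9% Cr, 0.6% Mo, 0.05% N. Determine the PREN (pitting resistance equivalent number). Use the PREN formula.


Apply the PREN formula: PREN = Cr + 3.3*Mo + 16*N
PREN = 16.9 + 3.3*0.6 + 16*0.05
PREN = 16.9 + 1.98 + 0.8 = 19.68

19.68


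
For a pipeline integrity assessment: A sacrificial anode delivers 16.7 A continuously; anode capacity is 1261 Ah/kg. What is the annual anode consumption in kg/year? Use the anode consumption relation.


Annual consumption = current * hours per year / capacity
Rate = 16.7 * 8760 / 1261 = 116.0 kg/year

116.0 kg/year


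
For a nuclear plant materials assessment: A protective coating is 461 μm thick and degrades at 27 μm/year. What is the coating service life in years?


Service life = thickness / degradation rate
Life = 461 / 27 = 17.1 years

17.1 years


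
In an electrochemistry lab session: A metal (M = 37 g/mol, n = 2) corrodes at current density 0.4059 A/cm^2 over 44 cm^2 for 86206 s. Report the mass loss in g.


Apply Faraday's law: m = i*A*t*M / (n*F)
Total charge passed Q = i*A*t = 0.4059*44*86206 = 1539604.6776 C
m = Q*M/(n*F) = 1539604.6776*37/(2*96485) = 295.2033 g

295.2033 g


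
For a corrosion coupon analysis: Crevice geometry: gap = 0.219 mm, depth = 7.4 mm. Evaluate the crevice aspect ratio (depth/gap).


Aspect ratio = depth / gap
Ratio = 7.4 / 0.219 = 33.8

33.8


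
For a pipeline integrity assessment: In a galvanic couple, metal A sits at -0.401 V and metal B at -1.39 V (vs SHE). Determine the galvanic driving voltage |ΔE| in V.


Driving voltage is the absolute potential difference.
|ΔE| = |-0.401 − (-1.39)| = 0.989 V

0.989 V


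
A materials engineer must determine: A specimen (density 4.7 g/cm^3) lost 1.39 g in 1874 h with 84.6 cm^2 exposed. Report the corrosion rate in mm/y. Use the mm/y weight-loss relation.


Apply the mm/y weight-loss relation: CR = 87600 * W / (D * A * T)
Numerator: 87600 * 1.39 = 121764.0
Denominator: 4.7 * 84.6 * 1874 = 745139.88
CR = 121764.0 / 745139.88 = 0.16341 mm/y

0.16341 mm/y


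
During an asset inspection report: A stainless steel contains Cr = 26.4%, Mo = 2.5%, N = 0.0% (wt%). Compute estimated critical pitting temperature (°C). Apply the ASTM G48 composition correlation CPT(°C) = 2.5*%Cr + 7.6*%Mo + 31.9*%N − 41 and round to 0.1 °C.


Apply the ASTM G48 empirical CPT estimate: CPT(°C) = 2.5*%Cr + 7.6*%Mo + 31.9*%N − 41
2.5*26.4 = 66; 7.6*2.5 = 19; 31.9*0.0 = 0
CPT = 66 + 19 + 0 − 41 = 44 °C
Rounded to 0.1 °C: CPT ≈ 44.0 °C

44.0 °C


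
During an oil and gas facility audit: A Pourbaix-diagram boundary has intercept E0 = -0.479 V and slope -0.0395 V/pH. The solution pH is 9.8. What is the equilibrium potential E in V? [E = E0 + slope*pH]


Apply the Pourbaix line equation: E = E0 + slope*pH
E = -0.479 + (-0.0395)*9.8 = -0.479 + (-0.3871) = -0.8661 V
Rounded to 3 decimal places: E = -0.866 V

-0.866 V


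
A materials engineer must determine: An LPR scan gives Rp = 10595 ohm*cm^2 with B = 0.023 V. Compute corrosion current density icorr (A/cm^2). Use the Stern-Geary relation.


Apply the Stern-Geary relation: icorr = B / Rp
icorr = 0.023 / 10595 = 2.171×10^-6 A/cm^2

2.171×10^-6 A/cm^2


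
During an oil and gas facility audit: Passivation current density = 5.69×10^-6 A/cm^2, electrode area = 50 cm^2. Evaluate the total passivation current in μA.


I = i_pass * A, then convert A → μA (×10^6)
I = 5.69×10^-6 * 50 * 10^6 = 284.5 μA

284.5 μA


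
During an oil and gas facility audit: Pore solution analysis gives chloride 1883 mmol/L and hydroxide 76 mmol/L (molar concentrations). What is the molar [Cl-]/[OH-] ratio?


Threshold parameter = [Cl-] / [OH-] (molar basis; both in mmol/L, so units cancel)
Ratio = 1883 / 76 = 24.78

24.78


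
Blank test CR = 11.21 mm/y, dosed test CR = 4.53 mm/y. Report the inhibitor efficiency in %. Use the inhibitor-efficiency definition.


Apply the inhibitor-efficiency definition: IE = (CR_blank − CR_inh)/CR_blank × 100
IE = (11.21 − 4.53) / 11.21 × 100
IE = 6.68 / 11.21 × 100 = 59.6 %

59.6 %


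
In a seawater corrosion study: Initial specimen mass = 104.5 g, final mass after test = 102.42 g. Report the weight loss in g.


Weight loss = initial − final
WL = 104.5 − 102.42 = 2.08 g

2.08 g


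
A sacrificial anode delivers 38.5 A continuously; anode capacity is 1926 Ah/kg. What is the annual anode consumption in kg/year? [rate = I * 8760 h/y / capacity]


Annual consumption = current * hours per year / capacity
Rate = 38.5 * 8760 / 1926 = 175.1 kg/year

175.1 kg/year


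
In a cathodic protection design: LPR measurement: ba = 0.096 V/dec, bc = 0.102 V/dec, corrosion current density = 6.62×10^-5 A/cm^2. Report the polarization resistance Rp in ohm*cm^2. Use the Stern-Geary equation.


Apply the Stern-Geary equation: Rp = ba*bc / (2.303*icorr*(ba+bc))
ba*bc = 0.096*0.102 = 0.009792
ba+bc = 0.198; 2.303*icorr*(ba+bc) = 2.303*6.62×10^-5*0.198 = 3.0186803×10^-5
Rp = 0.009792 / 3.0186803×10^-5 = 324.4 ohm*cm^2

324.4 ohm*cm^2


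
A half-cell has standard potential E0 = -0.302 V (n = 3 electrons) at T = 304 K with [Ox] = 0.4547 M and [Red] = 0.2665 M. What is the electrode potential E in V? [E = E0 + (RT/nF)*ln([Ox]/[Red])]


Apply the Nernst equation: E = E0 + (RT/nF)*ln([Ox]/[Red])
Step 1: RT/nF = 8.314*304/(3*96485) = 0.00873178 V
Step 2: [Ox]/[Red] = 0.4547/0.2665 = 1.706191
Step 3: ln(1.706191) = 0.534263
Step 4: correction = 0.00873178 * 0.534263 = 0.0047 V
E = -0.302 + 0.0047 = -0.2973 V

-0.2973 V


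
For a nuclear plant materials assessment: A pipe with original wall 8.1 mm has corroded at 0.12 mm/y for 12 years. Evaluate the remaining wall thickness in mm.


Remaining wall = original − CR × time
t = 8.1 − 0.12*12 = 8.1 − 1.44 = 6.66 mm

6.66 mm


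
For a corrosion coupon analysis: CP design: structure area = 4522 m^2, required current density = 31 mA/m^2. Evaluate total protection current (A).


I = area * current density, then convert mA → A (÷1000)
I = 4522 * 31 / 1000 = 140.18 A

140.18 A


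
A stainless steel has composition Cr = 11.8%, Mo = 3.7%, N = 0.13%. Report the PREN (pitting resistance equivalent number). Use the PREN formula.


Apply the PREN formula: PREN = Cr + 3.3*Mo + 16*N
PREN = 11.8 + 3.3*3.7 + 16*0.13
PREN = 11.8 + 12.21 + 2.08 = 26.09

26.09


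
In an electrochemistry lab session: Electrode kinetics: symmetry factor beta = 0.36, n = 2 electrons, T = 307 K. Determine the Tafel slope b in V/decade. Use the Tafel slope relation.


Apply the Tafel slope relation: b = 2.303*R*T/(beta*n*F)
Numerator: 2.303 * 8.314 * 307 = 5878.17
Denominator: 0.36 * 2 * 96485 = 69469.2
b = 5878.17 / 69469.2 = 0.0846 V/decade

0.0846 V/decade


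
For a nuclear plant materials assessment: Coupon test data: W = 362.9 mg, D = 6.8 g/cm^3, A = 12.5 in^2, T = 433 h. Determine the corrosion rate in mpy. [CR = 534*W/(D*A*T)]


Apply the mpy weight-loss relation: CR = 534 * W / (D * A * T)
Numerator: 534 * 362.9 = 193788.6
Denominator: 6.8 * 12.5 * 433 = 36805.0
CR = 193788.6 / 36805.0 = 5.2653 mpy

5.2653 mpy


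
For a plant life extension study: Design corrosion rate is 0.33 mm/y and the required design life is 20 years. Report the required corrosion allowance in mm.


Corrosion allowance = CR × design life
CA = 0.33 * 20 = 6.6 mm

6.6 mm


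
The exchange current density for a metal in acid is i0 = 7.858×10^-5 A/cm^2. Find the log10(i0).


i0 = 7.858×10^-5 A/cm^2
log10(i0) = -4.105

-4.105


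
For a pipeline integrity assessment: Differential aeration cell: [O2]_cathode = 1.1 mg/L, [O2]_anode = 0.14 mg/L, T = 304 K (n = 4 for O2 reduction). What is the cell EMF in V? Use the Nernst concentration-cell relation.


Apply the Nernst concentration-cell relation: E = (RT/nF)*ln(C_cathode/C_anode)
RT/nF = 8.314*304/(4*96485) = 0.00654883 V
ln(1.1/0.14) = 2.06142
E = 0.00654883 * 2.06142 = 0.0135 V

0.0135 V


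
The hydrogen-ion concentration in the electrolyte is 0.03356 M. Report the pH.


pH = −log10[H+]
pH = −log10(0.03356) = 1.47

1.47


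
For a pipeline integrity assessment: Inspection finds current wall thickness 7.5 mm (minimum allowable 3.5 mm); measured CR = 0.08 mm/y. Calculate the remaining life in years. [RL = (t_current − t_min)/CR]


Apply the remaining-life relation: RL = (t_current − t_min) / CR
RL = (7.5 − 3.5) / 0.08 = 4.0 / 0.08 = 50.0 years

50.0 years


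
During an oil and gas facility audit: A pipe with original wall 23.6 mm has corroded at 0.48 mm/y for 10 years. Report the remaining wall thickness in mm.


Remaining wall = original − CR × time
t = 23.6 − 0.48*10 = 23.6 − 4.8 = 18.8 mm

18.8 mm


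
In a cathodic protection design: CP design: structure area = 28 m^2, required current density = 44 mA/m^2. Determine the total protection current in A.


I = area * current density, then convert mA → A (÷1000)
I = 28 * 44 / 1000 = 1.23 A

1.23 A


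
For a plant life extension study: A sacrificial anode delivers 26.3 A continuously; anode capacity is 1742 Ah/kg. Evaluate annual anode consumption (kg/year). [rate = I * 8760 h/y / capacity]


Annual consumption = current * hours per year / capacity
Rate = 26.3 * 8760 / 1742 = 132.3 kg/year

132.3 kg/year


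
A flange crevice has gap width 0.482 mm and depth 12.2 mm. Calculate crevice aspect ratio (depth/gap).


Aspect ratio = depth / gap
Ratio = 12.2 / 0.482 = 25.3

25.3


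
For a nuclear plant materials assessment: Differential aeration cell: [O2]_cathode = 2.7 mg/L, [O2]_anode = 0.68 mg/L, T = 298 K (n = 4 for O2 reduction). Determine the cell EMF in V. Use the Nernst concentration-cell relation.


Apply the Nernst concentration-cell relation: E = (RT/nF)*ln(C_cathode/C_anode)
RT/nF = 8.314*298/(4*96485) = 0.00641958 V
ln(2.7/0.68) = 1.37891
E = 0.00641958 * 1.37891 = 0.00885 V

0.00885 V


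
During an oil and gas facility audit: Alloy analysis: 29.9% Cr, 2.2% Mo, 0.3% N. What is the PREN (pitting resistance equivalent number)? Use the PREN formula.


Apply the PREN formula: PREN = Cr + 3.3*Mo + 16*N
PREN = 29.9 + 3.3*2.2 + 16*0.3
PREN = 29.9 + 7.26 + 4.8 = 41.96

41.96


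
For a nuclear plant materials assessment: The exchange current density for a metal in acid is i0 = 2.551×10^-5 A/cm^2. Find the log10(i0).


i0 = 2.551×10^-5 A/cm^2
log10(i0) = -4.593

-4.593


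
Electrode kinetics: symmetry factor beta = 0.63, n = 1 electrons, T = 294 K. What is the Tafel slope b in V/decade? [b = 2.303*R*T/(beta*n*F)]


Apply the Tafel slope relation: b = 2.303*R*T/(beta*n*F)
Numerator: 2.303 * 8.314 * 294 = 5629.26
Denominator: 0.63 * 1 * 96485 = 60785.55
b = 5629.26 / 60785.55 = 0.0926 V/decade

0.0926 V/decade


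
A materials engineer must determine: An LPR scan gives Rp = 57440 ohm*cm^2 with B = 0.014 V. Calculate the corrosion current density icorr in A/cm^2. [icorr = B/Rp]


Apply the Stern-Geary relation: icorr = B / Rp
icorr = 0.014 / 57440 = 2.437×10^-7 A/cm^2

2.437×10^-7 A/cm^2


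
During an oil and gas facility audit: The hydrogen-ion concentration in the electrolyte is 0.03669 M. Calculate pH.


pH = −log10[H+]
pH = −log10(0.03669) = 1.44

1.44


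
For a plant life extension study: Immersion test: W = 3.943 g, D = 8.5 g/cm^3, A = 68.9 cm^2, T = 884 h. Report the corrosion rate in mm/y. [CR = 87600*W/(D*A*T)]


Apply the mm/y weight-loss relation: CR = 87600 * W / (D * A * T)
Numerator: 87600 * 3.943 = 345406.8
Denominator: 8.5 * 68.9 * 884 = 517714.6
CR = 345406.8 / 517714.6 = 0.667176 mm/y

0.667176 mm/y


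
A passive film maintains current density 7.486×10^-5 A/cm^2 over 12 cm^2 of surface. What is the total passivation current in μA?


I = i_pass * A, then convert A → μA (×10^6)
I = 7.486×10^-5 * 12 * 10^6 = 898.32 μA

898.32 μA


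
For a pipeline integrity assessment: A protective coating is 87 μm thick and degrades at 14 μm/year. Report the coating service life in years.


Service life = thickness / degradation rate
Life = 87 / 14 = 6.2 years

6.2 years


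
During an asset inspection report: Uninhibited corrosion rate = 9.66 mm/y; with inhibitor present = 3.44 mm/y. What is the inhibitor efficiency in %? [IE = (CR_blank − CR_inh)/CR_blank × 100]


Apply the inhibitor-efficiency definition: IE = (CR_blank − CR_inh)/CR_blank × 100
IE = (9.66 − 3.44) / 9.66 × 100
IE = 6.22 / 9.66 × 100 = 64.4 %

64.4 %


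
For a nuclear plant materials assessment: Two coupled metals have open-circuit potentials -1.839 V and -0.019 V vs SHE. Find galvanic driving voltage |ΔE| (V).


Driving voltage is the absolute potential difference.
|ΔE| = |-1.839 − (-0.019)| = 1.82 V

1.82 V


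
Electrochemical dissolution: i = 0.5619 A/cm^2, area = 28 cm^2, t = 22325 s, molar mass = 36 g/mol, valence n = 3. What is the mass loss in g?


Apply Faraday's law: m = i*A*t*M / (n*F)
Total charge passed Q = i*A*t = 0.5619*28*22325 = 351243.69 C
m = Q*M/(n*F) = 351243.69*36/(3*96485) = 43.68476 g

43.68476 g


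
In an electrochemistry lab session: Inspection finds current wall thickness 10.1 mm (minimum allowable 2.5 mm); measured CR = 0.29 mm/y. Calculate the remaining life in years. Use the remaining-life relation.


Apply the remaining-life relation: RL = (t_current − t_min) / CR
RL = (10.1 − 2.5) / 0.29 = 7.6 / 0.29 = 26.2 years

26.2 years


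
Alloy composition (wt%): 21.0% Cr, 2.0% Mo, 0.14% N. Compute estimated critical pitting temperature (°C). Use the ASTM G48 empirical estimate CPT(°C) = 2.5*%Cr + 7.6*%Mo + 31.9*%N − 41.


Apply the ASTM G48 empirical CPT estimate: CPT(°C) = 2.5*%Cr + 7.6*%Mo + 31.9*%N − 41
2.5*21.0 = 52.5; 7.6*2.0 = 15.2; 31.9*0.14 = 4.466
CPT = 52.5 + 15.2 + 4.466 − 41 = 31.166 °C
Rounded to 0.1 °C: CPT ≈ 31.2 °C

31.2 °C


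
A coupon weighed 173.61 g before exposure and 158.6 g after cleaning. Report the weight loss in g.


Weight loss = initial − final
WL = 173.61 − 158.6 = 15.01 g

15.01 g


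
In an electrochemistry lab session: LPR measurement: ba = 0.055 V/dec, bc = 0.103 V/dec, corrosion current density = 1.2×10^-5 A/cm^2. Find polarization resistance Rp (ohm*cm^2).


Apply the Stern-Geary equation: Rp = ba*bc / (2.303*icorr*(ba+bc))
ba*bc = 0.055*0.103 = 0.005665
ba+bc = 0.158; 2.303*icorr*(ba+bc) = 2.303*1.2×10^-5*0.158 = 4.366488×10^-6
Rp = 0.005665 / 4.366488×10^-6 = 1297.4 ohm*cm^2

1297.4 ohm*cm^2


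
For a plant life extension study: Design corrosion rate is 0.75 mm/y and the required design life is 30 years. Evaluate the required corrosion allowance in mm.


Corrosion allowance = CR × design life
CA = 0.75 * 30 = 22.5 mm

22.5 mm


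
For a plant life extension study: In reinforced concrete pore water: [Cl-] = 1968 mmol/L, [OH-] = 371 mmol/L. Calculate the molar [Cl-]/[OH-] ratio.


Threshold parameter = [Cl-] / [OH-] (molar basis; both in mmol/L, so units cancel)
Ratio = 1968 / 371 = 5.3

5.3


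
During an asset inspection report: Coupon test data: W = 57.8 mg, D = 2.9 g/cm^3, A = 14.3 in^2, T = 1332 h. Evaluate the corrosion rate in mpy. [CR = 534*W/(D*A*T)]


Apply the mpy weight-loss relation: CR = 534 * W / (D * A * T)
Numerator: 534 * 57.8 = 30865.2
Denominator: 2.9 * 14.3 * 1332 = 55238.04
CR = 30865.2 / 55238.04 = 0.559 mpy

0.559 mpy


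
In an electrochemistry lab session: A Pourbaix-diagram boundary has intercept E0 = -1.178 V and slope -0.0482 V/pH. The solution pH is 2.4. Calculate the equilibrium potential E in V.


Apply the Pourbaix line equation: E = E0 + slope*pH
E = -1.178 + (-0.0482)*2.4 = -1.178 + (-0.11568) = -1.29368 V
Rounded to 3 decimal places: E = -1.294 V

-1.294 V


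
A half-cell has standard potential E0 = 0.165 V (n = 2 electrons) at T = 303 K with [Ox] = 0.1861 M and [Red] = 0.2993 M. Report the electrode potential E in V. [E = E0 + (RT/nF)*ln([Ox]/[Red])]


Apply the Nernst equation: E = E0 + (RT/nF)*ln([Ox]/[Red])
Step 1: RT/nF = 8.314*303/(2*96485) = 0.01305458 V
Step 2: [Ox]/[Red] = 0.1861/0.2993 = 0.621784
Step 3: ln(0.621784) = -0.475163
Step 4: correction = 0.01305458 * -0.475163 = -0.0062 V
E = 0.165 + -0.0062 = 0.1588 V

0.1588 V


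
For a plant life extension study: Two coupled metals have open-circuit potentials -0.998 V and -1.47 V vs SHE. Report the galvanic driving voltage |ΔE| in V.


Driving voltage is the absolute potential difference.
|ΔE| = |-0.998 − (-1.47)| = 0.472 V

0.472 V


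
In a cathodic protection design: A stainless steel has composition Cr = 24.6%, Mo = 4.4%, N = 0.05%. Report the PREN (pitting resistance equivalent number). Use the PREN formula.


Apply the PREN formula: PREN = Cr + 3.3*Mo + 16*N
PREN = 24.6 + 3.3*4.4 + 16*0.05
PREN = 24.6 + 14.52 + 0.8 = 39.92

39.92


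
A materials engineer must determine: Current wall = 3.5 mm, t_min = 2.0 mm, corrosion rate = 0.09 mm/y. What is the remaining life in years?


Apply the remaining-life relation: RL = (t_current − t_min) / CR
RL = (3.5 − 2.0) / 0.09 = 1.5 / 0.09 = 16.7 years

16.7 years


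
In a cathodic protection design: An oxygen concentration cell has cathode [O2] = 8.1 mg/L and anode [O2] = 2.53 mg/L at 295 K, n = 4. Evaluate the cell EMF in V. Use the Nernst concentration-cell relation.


Apply the Nernst concentration-cell relation: E = (RT/nF)*ln(C_cathode/C_anode)
RT/nF = 8.314*295/(4*96485) = 0.00635495 V
ln(8.1/2.53) = 1.16364
E = 0.00635495 * 1.16364 = 0.00739 V

0.00739 V


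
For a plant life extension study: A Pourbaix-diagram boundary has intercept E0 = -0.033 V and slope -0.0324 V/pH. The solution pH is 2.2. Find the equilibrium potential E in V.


Apply the Pourbaix line equation: E = E0 + slope*pH
E = -0.033 + (-0.0324)*2.2 = -0.033 + (-0.07128) = -0.10428 V
Rounded to 3 decimal places: E = -0.104 V

-0.104 V


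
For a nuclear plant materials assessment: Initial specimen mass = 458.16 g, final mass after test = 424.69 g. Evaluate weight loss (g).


Weight loss = initial − final
WL = 458.16 − 424.69 = 33.47 g

33.47 g


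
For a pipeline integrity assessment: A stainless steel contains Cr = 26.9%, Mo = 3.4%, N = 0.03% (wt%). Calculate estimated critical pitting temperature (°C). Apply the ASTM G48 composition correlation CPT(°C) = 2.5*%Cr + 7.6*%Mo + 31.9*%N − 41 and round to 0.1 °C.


Apply the ASTM G48 empirical CPT estimate: CPT(°C) = 2.5*%Cr + 7.6*%Mo + 31.9*%N − 41
2.5*26.9 = 67.25; 7.6*3.4 = 25.84; 31.9*0.03 = 0.957
CPT = 67.25 + 25.84 + 0.957 − 41 = 53.047 °C
Rounded to 0.1 °C: CPT ≈ 53.0 °C

53.0 °C


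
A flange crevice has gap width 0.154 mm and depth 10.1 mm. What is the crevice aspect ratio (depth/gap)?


Aspect ratio = depth / gap
Ratio = 10.1 / 0.154 = 65.6

65.6


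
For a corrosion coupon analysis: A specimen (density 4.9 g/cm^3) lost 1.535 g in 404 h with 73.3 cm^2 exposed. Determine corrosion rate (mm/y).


Apply the mm/y weight-loss relation: CR = 87600 * W / (D * A * T)
Numerator: 87600 * 1.535 = 134466.0
Denominator: 4.9 * 73.3 * 404 = 145104.68
CR = 134466.0 / 145104.68 = 0.9267 mm/y

0.9267 mm/y


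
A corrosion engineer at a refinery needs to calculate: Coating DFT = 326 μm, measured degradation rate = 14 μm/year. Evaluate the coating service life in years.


Service life = thickness / degradation rate
Life = 326 / 14 = 23.3 years

23.3 years


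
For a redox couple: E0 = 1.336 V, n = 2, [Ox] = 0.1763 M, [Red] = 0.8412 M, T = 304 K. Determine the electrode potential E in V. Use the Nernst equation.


Apply the Nernst equation: E = E0 + (RT/nF)*ln([Ox]/[Red])
Step 1: RT/nF = 8.314*304/(2*96485) = 0.01309766 V
Step 2: [Ox]/[Red] = 0.1763/0.8412 = 0.209582
Step 3: ln(0.209582) = -1.56264
Step 4: correction = 0.01309766 * -1.56264 = -0.0205 V
E = 1.336 + -0.0205 = 1.3155 V

1.3155 V


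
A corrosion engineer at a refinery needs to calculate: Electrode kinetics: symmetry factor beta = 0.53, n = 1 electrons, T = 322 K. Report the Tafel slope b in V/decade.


Apply the Tafel slope relation: b = 2.303*R*T/(beta*n*F)
Numerator: 2.303 * 8.314 * 322 = 6165.38
Denominator: 0.53 * 1 * 96485 = 51137.05
b = 6165.38 / 51137.05 = 0.1206 V/decade

0.1206 V/decade


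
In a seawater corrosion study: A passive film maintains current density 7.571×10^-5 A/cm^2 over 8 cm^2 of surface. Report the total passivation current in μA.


I = i_pass * A, then convert A → μA (×10^6)
I = 7.571×10^-5 * 8 * 10^6 = 605.68 μA

605.68 μA


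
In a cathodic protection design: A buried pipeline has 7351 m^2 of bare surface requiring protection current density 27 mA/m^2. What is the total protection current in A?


I = area * current density, then convert mA → A (÷1000)
I = 7351 * 27 / 1000 = 198.48 A

198.48 A


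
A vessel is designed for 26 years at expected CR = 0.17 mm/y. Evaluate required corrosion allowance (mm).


Corrosion allowance = CR × design life
CA = 0.17 * 26 = 4.42 mm

4.42 mm


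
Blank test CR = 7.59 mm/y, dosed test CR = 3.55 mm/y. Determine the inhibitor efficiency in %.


Apply the inhibitor-efficiency definition: IE = (CR_blank − CR_inh)/CR_blank × 100
IE = (7.59 − 3.55) / 7.59 × 100
IE = 4.04 / 7.59 × 100 = 53.2 %

53.2 %


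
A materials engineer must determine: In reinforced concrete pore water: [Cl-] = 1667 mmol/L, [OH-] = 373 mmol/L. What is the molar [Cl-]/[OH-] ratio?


Threshold parameter = [Cl-] / [OH-] (molar basis; both in mmol/L, so units cancel)
Ratio = 1667 / 373 = 4.47

4.47


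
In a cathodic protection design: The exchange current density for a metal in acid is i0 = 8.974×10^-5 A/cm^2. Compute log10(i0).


i0 = 8.974×10^-5 A/cm^2
log10(i0) = -4.047

-4.047


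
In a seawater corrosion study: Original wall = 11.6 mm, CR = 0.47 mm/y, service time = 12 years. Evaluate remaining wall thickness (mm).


Remaining wall = original − CR × time
t = 11.6 − 0.47*12 = 11.6 − 5.64 = 5.96 mm

5.96 mm


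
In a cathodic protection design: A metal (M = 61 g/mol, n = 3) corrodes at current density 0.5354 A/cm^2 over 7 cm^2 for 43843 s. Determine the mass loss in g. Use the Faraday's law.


Apply Faraday's law: m = i*A*t*M / (n*F)
Total charge passed Q = i*A*t = 0.5354*7*43843 = 164314.7954 C
m = Q*M/(n*F) = 164314.7954*61/(3*96485) = 34.62784 g

34.62784 g


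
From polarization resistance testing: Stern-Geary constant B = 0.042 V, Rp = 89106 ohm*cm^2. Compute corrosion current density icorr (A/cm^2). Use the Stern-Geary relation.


Apply the Stern-Geary relation: icorr = B / Rp
icorr = 0.042 / 89106 = 4.713×10^-7 A/cm^2

4.713×10^-7 A/cm^2


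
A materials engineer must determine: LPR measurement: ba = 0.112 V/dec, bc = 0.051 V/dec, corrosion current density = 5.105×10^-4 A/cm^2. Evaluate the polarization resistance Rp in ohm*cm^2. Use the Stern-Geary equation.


Apply the Stern-Geary equation: Rp = ba*bc / (2.303*icorr*(ba+bc))
ba*bc = 0.112*0.051 = 0.005712
ba+bc = 0.163; 2.303*icorr*(ba+bc) = 2.303*5.105×10^-4*0.163 = 1.9163608×10^-4
Rp = 0.005712 / 1.9163608×10^-4 = 29.81 ohm*cm^2

29.81 ohm*cm^2


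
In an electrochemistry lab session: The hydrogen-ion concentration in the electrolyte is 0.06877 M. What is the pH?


pH = −log10[H+]
pH = −log10(0.06877) = 1.16

1.16


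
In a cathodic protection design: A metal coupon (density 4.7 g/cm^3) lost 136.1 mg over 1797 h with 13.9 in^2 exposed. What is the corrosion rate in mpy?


Apply the mpy weight-loss relation: CR = 534 * W / (D * A * T)
Numerator: 534 * 136.1 = 72677.4
Denominator: 4.7 * 13.9 * 1797 = 117398.01
CR = 72677.4 / 117398.01 = 0.619 mpy

0.619 mpy


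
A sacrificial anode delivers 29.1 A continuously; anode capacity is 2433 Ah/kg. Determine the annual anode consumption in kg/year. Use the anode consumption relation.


Annual consumption = current * hours per year / capacity
Rate = 29.1 * 8760 / 2433 = 104.8 kg/year

104.8 kg/year


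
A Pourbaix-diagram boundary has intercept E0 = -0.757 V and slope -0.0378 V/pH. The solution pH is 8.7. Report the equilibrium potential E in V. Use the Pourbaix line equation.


Apply the Pourbaix line equation: E = E0 + slope*pH
E = -0.757 + (-0.0378)*8.7 = -0.757 + (-0.32886) = -1.08586 V
Rounded to 4 decimal places: E = -1.0859 V

-1.0859 V


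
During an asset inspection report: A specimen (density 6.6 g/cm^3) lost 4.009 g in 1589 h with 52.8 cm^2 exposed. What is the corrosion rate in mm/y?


Apply the mm/y weight-loss relation: CR = 87600 * W / (D * A * T)
Numerator: 87600 * 4.009 = 351188.4
Denominator: 6.6 * 52.8 * 1589 = 553734.72
CR = 351188.4 / 553734.72 = 0.63422 mm/y

0.63422 mm/y


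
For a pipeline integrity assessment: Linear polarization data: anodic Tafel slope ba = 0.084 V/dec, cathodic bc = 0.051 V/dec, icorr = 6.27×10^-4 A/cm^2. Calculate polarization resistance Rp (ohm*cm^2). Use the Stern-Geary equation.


Apply the Stern-Geary equation: Rp = ba*bc / (2.303*icorr*(ba+bc))
ba*bc = 0.084*0.051 = 0.004284
ba+bc = 0.135; 2.303*icorr*(ba+bc) = 2.303*6.27×10^-4*0.135 = 1.9493743×10^-4
Rp = 0.004284 / 1.9493743×10^-4 = 22.0 ohm*cm^2

22.0 ohm*cm^2


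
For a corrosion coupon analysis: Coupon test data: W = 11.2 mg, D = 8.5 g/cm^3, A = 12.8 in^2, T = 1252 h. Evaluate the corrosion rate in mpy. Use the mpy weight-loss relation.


Apply the mpy weight-loss relation: CR = 534 * W / (D * A * T)
Numerator: 534 * 11.2 = 5980.8
Denominator: 8.5 * 12.8 * 1252 = 136217.6
CR = 5980.8 / 136217.6 = 0.04391 mpy

0.04391 mpy


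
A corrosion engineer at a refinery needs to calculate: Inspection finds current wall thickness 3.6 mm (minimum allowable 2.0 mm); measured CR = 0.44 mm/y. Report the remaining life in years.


Apply the remaining-life relation: RL = (t_current − t_min) / CR
RL = (3.6 − 2.0) / 0.44 = 1.6 / 0.44 = 3.6 years

3.6 years


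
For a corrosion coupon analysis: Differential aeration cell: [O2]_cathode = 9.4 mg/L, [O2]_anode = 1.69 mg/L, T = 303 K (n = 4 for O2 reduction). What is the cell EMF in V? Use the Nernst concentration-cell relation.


Apply the Nernst concentration-cell relation: E = (RT/nF)*ln(C_cathode/C_anode)
RT/nF = 8.314*303/(4*96485) = 0.00652729 V
ln(9.4/1.69) = 1.71598
E = 0.00652729 * 1.71598 = 0.0112 V

0.0112 V


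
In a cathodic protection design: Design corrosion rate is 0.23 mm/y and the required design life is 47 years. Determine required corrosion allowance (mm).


Corrosion allowance = CR × design life
CA = 0.23 * 47 = 10.81 mm

10.81 mm


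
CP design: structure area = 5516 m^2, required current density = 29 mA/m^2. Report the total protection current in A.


I = area * current density, then convert mA → A (÷1000)
I = 5516 * 29 / 1000 = 159.96 A

159.96 A


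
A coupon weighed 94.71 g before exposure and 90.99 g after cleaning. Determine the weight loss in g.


Weight loss = initial − final
WL = 94.71 − 90.99 = 3.72 g

3.72 g


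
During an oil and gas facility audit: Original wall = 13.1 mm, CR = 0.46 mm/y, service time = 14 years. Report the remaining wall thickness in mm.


Remaining wall = original − CR × time
t = 13.1 − 0.46*14 = 13.1 − 6.44 = 6.66 mm

6.66 mm


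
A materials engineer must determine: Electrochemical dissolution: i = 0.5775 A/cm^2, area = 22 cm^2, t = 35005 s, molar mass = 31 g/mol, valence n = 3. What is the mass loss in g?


Apply Faraday's law: m = i*A*t*M / (n*F)
Total charge passed Q = i*A*t = 0.5775*22*35005 = 444738.525 C
m = Q*M/(n*F) = 444738.525*31/(3*96485) = 47.631 g

47.631 g


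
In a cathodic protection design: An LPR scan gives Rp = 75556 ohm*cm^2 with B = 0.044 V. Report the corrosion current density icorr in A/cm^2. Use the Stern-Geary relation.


Apply the Stern-Geary relation: icorr = B / Rp
icorr = 0.044 / 75556 = 5.823×10^-7 A/cm^2

5.823×10^-7 A/cm^2


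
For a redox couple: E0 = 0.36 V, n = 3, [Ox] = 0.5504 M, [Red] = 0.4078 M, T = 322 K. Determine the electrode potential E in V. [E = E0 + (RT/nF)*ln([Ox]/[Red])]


Apply the Nernst equation: E = E0 + (RT/nF)*ln([Ox]/[Red])
Step 1: RT/nF = 8.314*322/(3*96485) = 0.00924879 V
Step 2: [Ox]/[Red] = 0.5504/0.4078 = 1.349681
Step 3: ln(1.349681) = 0.299868
Step 4: correction = 0.00924879 * 0.299868 = 0.003 V
E = 0.36 + 0.003 = 0.363 V

0.363 V


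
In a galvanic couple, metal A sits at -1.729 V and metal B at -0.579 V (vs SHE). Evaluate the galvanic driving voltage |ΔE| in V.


Driving voltage is the absolute potential difference.
|ΔE| = |-1.729 − (-0.579)| = 1.15 V

1.15 V


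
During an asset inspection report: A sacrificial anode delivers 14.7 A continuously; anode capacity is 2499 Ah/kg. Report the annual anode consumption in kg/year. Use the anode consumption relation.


Annual consumption = current * hours per year / capacity
Rate = 14.7 * 8760 / 2499 = 51.5 kg/year

51.5 kg/year


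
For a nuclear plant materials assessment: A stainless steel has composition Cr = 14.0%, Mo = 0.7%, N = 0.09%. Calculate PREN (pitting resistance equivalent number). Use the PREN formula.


Apply the PREN formula: PREN = Cr + 3.3*Mo + 16*N
PREN = 14.0 + 3.3*0.7 + 16*0.09
PREN = 14.0 + 2.31 + 1.44 = 17.75

17.75


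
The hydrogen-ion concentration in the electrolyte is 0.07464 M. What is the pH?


pH = −log10[H+]
pH = −log10(0.07464) = 1.13

1.13


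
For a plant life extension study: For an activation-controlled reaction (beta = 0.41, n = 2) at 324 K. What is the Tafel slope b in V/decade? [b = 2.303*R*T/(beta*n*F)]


Apply the Tafel slope relation: b = 2.303*R*T/(beta*n*F)
Numerator: 2.303 * 8.314 * 324 = 6203.67
Denominator: 0.41 * 2 * 96485 = 79117.7
b = 6203.67 / 79117.7 = 0.078 V/decade

0.078 V/decade


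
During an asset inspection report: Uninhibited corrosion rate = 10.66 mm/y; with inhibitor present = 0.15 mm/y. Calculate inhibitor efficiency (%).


Apply the inhibitor-efficiency definition: IE = (CR_blank − CR_inh)/CR_blank × 100
IE = (10.66 − 0.15) / 10.66 × 100
IE = 10.51 / 10.66 × 100 = 98.6 %

98.6 %
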